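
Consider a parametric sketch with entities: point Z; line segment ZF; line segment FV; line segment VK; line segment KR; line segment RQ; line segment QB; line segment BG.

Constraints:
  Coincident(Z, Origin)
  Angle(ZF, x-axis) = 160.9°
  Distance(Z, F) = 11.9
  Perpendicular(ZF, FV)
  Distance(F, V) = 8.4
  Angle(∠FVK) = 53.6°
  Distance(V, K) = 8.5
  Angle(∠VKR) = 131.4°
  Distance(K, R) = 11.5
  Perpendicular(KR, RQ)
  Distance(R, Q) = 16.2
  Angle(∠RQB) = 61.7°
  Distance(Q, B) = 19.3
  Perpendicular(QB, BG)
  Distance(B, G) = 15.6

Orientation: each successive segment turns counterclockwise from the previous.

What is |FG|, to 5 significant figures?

13.819

∠RQB = 61.7° gives QB at -85.800° from the x-axis; with |QB| = 19.3, B = (-14.557, -3.6516). QB ⟂ BG, so BG runs at 4.2000°; with |BG| = 15.6, G = (1.0014, -2.5091). Then |FG| = |G − F| = 13.819.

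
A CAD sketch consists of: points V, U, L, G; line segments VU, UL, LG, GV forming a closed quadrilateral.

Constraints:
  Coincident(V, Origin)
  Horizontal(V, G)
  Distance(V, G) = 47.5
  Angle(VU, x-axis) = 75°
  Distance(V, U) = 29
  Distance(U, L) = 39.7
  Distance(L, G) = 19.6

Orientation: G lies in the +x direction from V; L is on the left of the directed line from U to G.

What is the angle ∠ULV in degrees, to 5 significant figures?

35.195°

Checks: |UL| = 39.70 ✓; |LG| = 19.60 ✓.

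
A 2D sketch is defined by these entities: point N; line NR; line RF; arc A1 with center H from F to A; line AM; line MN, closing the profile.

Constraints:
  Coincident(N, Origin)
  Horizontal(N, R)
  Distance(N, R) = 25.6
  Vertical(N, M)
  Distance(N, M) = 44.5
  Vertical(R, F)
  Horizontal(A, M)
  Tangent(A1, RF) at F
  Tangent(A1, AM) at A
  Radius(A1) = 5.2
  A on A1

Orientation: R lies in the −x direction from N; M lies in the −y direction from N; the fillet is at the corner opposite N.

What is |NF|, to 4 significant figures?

46.90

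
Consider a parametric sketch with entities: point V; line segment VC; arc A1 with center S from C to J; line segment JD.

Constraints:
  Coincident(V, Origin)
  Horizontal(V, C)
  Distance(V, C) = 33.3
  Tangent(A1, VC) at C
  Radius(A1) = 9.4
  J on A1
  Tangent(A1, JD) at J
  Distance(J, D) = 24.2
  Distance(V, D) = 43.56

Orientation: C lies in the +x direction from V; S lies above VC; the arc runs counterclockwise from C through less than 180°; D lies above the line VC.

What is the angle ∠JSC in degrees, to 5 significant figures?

126.15°

V is at the origin; VC is horizontal with |VC| = 33.3 and C on the +x side, so C = (33.300, 0.0000). The tangent condition forces SC to be normal to VC, so S = C + (0, 9.4) = (33.300, 9.4000). Since SJ ⟂ JD (tangency), |SD| = √(9.4² + 24.2²) = 25.962 regardless of where J sits on A1. So D lies on both circle(V, 43.56) and circle(S, 25.962); the above-VC intersection is D = (26.613, 34.485). J is the foot of the tangent from D: J = (40.890, 14.946).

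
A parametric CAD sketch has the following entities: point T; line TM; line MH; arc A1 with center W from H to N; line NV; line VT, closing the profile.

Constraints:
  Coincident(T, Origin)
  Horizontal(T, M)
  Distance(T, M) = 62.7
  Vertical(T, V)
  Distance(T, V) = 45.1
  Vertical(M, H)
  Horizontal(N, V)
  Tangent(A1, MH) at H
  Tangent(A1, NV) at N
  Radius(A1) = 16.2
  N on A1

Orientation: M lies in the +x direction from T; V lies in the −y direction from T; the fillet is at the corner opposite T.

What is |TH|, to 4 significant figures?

69.04

T is at the origin; T and M share the same y with |TM| = 62.7 and M on the +x side, so M = (62.70, 0.000). TV is vertical with |TV| = 45.1 and V on the −y side, so V = (0.000, -45.10). The virtual corner opposite T is at (62.70, -45.10). Tangency of A1 to MH means the radius WH is perpendicular to MH and tangency of A1 to NV means the radius WN is perpendicular to NV, with radius 16.2, so the center W sits 16.2 in from both sides at W = (46.50, -28.90). That places the tangent points at H = (62.70, -28.90) on MH and N = (46.50, -45.10) on NV. Then |TH| = |H − T| = 69.04.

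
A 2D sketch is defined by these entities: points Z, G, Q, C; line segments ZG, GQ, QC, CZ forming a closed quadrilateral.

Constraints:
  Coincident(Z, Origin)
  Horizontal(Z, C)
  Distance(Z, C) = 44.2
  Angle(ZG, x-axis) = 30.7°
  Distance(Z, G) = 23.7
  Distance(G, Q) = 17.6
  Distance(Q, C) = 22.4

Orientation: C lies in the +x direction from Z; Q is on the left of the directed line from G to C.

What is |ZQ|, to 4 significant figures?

41.30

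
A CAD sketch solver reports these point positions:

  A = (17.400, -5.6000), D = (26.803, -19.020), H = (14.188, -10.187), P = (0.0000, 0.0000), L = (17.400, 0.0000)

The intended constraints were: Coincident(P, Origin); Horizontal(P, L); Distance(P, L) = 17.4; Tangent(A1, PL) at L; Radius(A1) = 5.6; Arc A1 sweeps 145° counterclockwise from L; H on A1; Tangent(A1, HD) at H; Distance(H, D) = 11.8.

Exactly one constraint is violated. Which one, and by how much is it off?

Distance(H, D) = 11.8 — off by 3.60.

P = (0.00, 0.00) ✓; P.y = 0.00, L.y = 0.00 ✓; |PL| = 17.40 ✓; ∠(AL, LP) = 90.00° ✓; |AL| = 5.600 ✓; bearing(A→H) − bearing(A→L) = 145.0° ✓; |AH| = 5.600 ✓; ∠(AH, HD) = 90.00° ✓; |HD| = 15.40 ✗.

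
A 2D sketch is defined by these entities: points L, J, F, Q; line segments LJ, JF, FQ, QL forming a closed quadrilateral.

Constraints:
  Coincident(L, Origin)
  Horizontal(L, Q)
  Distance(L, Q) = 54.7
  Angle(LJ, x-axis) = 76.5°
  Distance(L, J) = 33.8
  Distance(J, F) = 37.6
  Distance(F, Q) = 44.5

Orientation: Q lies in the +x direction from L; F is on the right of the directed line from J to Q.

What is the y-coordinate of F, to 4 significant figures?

-4.647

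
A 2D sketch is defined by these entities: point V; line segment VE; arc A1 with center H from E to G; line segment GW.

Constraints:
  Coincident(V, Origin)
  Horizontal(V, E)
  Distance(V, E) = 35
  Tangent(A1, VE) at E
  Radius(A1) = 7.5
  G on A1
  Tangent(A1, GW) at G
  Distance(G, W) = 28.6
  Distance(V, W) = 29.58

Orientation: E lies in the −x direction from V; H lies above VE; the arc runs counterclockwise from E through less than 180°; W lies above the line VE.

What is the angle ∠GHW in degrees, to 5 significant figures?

75.306°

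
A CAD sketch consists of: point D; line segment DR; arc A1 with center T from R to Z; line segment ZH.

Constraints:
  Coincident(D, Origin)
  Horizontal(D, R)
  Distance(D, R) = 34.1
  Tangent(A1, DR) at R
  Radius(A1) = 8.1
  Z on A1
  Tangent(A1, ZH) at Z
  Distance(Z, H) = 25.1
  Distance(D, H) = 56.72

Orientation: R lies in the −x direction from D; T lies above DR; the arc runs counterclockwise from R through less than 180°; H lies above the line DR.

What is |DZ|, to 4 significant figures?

32.09

D is at the origin; D and R share the same y with |DR| = 34.1 and R on the −x side, so R = (-34.10, 0.000). A1 meets DR tangentially, so TR is at right angles to DR, so T = R + (0, 8.1) = (-34.10, 8.100). Since TZ ⟂ ZH (tangency), |TH| = √(8.1² + 25.1²) = 26.37 regardless of where Z sits on A1. So H lies on both circle(D, 56.72) and circle(T, 26.37); the above-DR intersection is H = (-47.69, 30.70). Z is the foot of the tangent from H: Z = (-28.78, 14.20).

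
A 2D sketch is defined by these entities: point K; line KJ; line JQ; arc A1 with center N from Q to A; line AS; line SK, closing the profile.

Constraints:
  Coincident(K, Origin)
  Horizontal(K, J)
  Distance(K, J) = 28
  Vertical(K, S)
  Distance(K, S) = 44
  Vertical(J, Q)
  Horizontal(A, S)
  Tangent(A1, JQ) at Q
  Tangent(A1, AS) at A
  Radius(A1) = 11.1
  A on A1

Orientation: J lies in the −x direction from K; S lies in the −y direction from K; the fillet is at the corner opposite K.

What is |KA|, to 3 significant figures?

47.1

The virtual corner opposite K is at (-28.0, -44.0). Tangency of A1 to JQ means the radius NQ is perpendicular to JQ and the tangent condition forces NA to be normal to AS, with radius 11.1, so the center N sits 11.1 in from both sides at N = (-16.9, -32.9). That places the tangent points at Q = (-28.0, -32.9) on JQ and A = (-16.9, -44.0) on AS. Then |KA| = |A − K| = 47.1.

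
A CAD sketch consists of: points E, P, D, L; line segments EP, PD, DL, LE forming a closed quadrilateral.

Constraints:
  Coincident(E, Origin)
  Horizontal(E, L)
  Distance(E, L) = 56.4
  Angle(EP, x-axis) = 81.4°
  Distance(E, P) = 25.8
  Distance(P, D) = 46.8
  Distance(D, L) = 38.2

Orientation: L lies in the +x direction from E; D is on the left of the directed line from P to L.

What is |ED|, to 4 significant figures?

61.78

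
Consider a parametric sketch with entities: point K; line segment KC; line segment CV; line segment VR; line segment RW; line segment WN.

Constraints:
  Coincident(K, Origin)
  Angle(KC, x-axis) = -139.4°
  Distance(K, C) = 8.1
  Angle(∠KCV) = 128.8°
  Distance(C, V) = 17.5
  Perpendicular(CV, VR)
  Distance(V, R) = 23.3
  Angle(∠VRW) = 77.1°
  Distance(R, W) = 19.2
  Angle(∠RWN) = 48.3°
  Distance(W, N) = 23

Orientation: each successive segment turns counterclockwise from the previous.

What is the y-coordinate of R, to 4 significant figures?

-22.03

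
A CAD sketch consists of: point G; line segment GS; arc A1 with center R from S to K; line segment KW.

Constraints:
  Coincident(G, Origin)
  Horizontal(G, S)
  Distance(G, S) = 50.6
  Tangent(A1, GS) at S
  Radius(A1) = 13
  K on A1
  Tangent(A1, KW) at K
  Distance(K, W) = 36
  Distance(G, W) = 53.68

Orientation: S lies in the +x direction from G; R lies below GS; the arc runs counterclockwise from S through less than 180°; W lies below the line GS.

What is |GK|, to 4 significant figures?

39.24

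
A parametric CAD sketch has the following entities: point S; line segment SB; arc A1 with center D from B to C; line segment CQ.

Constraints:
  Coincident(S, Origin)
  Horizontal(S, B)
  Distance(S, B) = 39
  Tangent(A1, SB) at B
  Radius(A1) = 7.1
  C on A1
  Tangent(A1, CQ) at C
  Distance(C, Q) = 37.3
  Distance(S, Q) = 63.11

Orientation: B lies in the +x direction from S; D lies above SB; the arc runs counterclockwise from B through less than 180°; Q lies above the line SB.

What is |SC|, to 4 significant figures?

46.68

S is at the origin; SB is horizontal with |SB| = 39.0 and B on the +x side, so B = (39.00, 0.000). Since A1 is tangent to SB there, DB ⟂ SB, so D = B + (0, 7.1) = (39.00, 7.100). Since DC ⟂ CQ (tangency), |DQ| = √(7.1² + 37.3²) = 37.97 regardless of where C sits on A1. So Q lies on both circle(S, 63.11) and circle(D, 37.97); the above-SB intersection is Q = (44.60, 44.66). C is the foot of the tangent from Q: C = (46.09, 7.385).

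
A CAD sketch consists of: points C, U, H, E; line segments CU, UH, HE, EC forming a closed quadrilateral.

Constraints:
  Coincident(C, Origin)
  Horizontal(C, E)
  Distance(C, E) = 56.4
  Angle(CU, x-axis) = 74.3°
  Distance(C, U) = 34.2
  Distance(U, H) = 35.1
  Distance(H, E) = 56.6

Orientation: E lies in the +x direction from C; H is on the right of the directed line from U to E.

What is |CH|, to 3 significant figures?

0.901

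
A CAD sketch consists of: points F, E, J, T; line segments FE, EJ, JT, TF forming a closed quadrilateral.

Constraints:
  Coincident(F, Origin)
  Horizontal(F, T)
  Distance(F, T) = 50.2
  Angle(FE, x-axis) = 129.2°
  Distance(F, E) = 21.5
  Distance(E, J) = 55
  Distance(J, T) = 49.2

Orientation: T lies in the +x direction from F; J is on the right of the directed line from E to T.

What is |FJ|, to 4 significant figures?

34.12

Checks: |EJ| = 55.00 ✓; |JT| = 49.20 ✓.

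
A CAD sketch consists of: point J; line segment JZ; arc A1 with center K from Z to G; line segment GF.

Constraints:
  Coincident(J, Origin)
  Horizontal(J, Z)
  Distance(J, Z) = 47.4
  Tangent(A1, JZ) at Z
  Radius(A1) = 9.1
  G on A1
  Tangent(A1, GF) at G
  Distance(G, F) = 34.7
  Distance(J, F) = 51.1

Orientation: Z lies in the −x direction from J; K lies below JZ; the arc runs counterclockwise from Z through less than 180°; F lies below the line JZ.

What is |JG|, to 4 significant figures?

56.22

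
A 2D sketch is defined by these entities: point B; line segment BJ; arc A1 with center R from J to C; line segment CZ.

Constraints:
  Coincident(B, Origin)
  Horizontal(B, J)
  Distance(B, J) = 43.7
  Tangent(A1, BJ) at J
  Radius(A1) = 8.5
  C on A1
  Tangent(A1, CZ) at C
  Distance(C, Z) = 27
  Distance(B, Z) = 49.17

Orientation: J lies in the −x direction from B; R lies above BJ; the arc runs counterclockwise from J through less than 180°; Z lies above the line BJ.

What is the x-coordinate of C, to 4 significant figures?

-35.20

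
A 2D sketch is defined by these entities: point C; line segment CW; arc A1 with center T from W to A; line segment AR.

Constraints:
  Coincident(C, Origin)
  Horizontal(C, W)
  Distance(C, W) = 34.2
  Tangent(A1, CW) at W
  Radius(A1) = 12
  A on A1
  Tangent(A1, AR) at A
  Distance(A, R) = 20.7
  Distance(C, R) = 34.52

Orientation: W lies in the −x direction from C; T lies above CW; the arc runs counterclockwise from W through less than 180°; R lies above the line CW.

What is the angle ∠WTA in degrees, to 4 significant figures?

77.16°

C is at the origin; CW is horizontal with |CW| = 34.2 and W on the −x side, so W = (-34.20, 0.000). Since A1 is tangent to CW there, TW ⟂ CW, so T = W + (0, 12) = (-34.20, 12.00). Since TA ⟂ AR (tangency), |TR| = √(12.0² + 20.7²) = 23.93 regardless of where A sits on A1. So R lies on both circle(C, 34.52) and circle(T, 23.93); the above-CW intersection is R = (-17.90, 29.52). A is the foot of the tangent from R: A = (-22.50, 9.334).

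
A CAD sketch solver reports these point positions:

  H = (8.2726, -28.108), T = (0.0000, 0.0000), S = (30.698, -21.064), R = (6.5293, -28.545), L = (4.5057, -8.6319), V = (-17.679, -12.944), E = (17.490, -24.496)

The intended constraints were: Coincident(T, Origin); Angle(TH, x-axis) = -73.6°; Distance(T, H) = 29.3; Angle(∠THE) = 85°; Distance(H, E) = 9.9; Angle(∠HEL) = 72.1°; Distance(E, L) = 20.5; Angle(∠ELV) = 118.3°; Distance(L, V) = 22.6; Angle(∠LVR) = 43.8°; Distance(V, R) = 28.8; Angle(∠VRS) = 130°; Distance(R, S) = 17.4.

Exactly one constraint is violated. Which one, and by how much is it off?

Distance(R, S) = 17.4 — off by 7.90.

T = (0.00, 0.00) ✓; TH at -73.60° ✓; |TH| = 29.30 ✓; ∠THE = 85.00° ✓; |HE| = 9.900 ✓; ∠HEL = 72.10° ✓; |EL| = 20.50 ✓; ∠ELV = 118.3° ✓; |LV| = 22.60 ✓; ∠LVR = 43.80° ✓; |VR| = 28.80 ✓; ∠VRS = 130.0° ✓; |RS| = 25.30 ✗.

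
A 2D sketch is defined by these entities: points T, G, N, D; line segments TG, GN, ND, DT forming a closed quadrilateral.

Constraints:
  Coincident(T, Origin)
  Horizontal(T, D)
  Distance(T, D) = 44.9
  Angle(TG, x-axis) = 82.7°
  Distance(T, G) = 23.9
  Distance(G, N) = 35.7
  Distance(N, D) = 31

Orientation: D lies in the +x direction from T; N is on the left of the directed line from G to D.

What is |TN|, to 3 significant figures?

48.7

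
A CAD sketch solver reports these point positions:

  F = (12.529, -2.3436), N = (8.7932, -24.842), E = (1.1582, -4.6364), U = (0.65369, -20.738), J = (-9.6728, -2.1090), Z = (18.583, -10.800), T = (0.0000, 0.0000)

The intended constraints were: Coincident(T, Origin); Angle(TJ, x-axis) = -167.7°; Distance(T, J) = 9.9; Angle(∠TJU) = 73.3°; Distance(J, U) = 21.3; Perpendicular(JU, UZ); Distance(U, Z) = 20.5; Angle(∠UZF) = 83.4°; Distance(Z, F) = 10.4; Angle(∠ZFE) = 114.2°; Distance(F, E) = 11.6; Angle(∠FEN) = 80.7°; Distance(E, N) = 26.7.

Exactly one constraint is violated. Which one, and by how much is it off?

Distance(E, N) = 26.7 — off by 5.10.

T = (0.00, 0.00) ✓; TJ at -167.7° ✓; |TJ| = 9.900 ✓; ∠TJU = 73.30° ✓; |JU| = 21.30 ✓; ∠(JU, UZ) = 90.00° ✓; |UZ| = 20.50 ✓; ∠UZF = 83.40° ✓; |ZF| = 10.40 ✓; ∠ZFE = 114.2° ✓; |FE| = 11.60 ✓; ∠FEN = 80.70° ✓; |EN| = 21.60 ✗.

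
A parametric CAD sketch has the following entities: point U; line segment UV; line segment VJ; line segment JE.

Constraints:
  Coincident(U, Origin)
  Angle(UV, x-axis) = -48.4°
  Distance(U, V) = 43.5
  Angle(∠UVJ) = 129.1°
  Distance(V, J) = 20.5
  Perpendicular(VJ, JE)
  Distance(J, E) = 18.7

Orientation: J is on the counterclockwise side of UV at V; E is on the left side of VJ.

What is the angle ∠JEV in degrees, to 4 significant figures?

47.63°

U is at the origin; UV runs at -48.4° with length 43.5, so V = 43.5·(cos -48.4°, sin -48.4°) = (28.88, -32.53). ∠UVJ = 129.1°, so VJ runs at -48.4° + (180° − 129.1°) = 2.500° from the x-axis; with |VJ| = 20.5, J = V + 20.5·(cos 2.500°, sin 2.500°) = (49.36, -31.64). VJ ⟂ JE; with |JE| = 18.7 on the left of VJ, E = J + 18.7·(-0.04362, 0.9990) = (48.55, -12.95). Then cos ∠JEV = EJ·EV / (|EJ||EV|), giving 47.63°.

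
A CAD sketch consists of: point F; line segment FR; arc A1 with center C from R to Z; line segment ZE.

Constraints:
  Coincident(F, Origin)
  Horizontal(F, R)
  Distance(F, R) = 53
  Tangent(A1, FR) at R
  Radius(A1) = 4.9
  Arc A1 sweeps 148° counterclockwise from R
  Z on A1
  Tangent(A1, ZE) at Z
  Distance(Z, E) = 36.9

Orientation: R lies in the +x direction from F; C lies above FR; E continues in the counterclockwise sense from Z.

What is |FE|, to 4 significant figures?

37.54

F is at the origin; FR is horizontal with |FR| = 53.0 and R on the +x side, so R = (53.00, 0.000). The tangent condition forces CR to be normal to FR, so C = R + (0, 4.9) = (53.00, 4.900). On A1, R sits at bearing -90° from C; a 148° counterclockwise sweep puts Z at bearing 58°, so Z = C + 4.9·(cos 58°, sin 58°) = (55.60, 9.055). Tangency of A1 to ZE means the radius CZ is perpendicular to ZE, so ZE runs along (−sin 58°, cos 58°); with |ZE| = 36.9, E = (24.30, 28.61). Then |FE| = |E − F| = 37.54.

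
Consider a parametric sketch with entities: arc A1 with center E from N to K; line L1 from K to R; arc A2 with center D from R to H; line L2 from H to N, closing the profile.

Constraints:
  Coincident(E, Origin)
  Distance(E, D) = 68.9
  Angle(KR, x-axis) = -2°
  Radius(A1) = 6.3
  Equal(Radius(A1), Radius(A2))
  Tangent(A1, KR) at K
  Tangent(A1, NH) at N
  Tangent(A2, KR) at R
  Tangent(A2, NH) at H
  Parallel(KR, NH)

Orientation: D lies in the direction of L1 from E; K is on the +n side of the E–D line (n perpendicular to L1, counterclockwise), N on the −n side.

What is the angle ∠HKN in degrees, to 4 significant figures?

79.64°

Tangency of A1 to both parallel lines with radius 6.3 puts K and N at E ± 6.3·n: K = (0.2199, 6.296), N = (-0.2199, -6.296). Equal radii place R and H the same way about D: R = D + 6.3·n = (69.08, 3.892), H = D − 6.3·n = (68.64, -8.701). Then cos ∠HKN = KH·KN / (|KH||KN|), giving 79.64°.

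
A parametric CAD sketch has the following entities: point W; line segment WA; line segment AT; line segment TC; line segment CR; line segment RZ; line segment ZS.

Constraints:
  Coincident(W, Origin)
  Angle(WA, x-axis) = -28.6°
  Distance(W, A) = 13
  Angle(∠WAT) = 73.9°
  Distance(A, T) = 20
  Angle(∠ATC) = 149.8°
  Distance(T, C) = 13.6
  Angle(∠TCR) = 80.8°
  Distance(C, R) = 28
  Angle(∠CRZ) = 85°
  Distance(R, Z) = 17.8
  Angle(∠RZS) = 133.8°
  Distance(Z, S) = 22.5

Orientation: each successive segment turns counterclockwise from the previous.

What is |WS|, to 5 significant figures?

19.082

W is at the origin; WA runs at -28.6° with length 13.0, so A = (11.414, -6.2230). ∠WAT = 73.9° gives AT at 77.500° from the x-axis; with |AT| = 20.0, T = (15.743, 13.303). ∠ATC = 149.8° gives TC at 107.70° from the x-axis; with |TC| = 13.6, C = (11.608, 26.259). ∠TCR = 80.8° gives CR at -153.10° from the x-axis; with |CR| = 28.0, R = (-13.363, 13.591). ∠CRZ = 85.0° gives RZ at -58.100° from the x-axis; with |RZ| = 17.8, Z = (-3.9564, -1.5207). ∠RZS = 133.8° gives ZS at -11.900° from the x-axis; with |ZS| = 22.5, S = (18.060, -6.1603). Then |WS| = |S − W| = 19.082.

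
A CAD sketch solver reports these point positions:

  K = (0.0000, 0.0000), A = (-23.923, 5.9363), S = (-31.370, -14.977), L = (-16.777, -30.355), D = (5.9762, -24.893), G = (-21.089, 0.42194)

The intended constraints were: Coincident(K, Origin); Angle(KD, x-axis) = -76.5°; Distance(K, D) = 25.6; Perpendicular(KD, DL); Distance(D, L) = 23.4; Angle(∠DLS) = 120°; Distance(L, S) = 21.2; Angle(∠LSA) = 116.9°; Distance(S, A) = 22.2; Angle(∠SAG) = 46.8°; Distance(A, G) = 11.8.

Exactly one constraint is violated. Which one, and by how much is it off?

Distance(A, G) = 11.8 — off by 5.60.

K = (0.00, 0.00) ✓; KD at -76.50° ✓; |KD| = 25.60 ✓; ∠(KD, DL) = 90.00° ✓; |DL| = 23.40 ✓; ∠DLS = 120.0° ✓; |LS| = 21.20 ✓; ∠LSA = 116.9° ✓; |SA| = 22.20 ✓; ∠SAG = 46.80° ✓; |AG| = 6.200 ✗.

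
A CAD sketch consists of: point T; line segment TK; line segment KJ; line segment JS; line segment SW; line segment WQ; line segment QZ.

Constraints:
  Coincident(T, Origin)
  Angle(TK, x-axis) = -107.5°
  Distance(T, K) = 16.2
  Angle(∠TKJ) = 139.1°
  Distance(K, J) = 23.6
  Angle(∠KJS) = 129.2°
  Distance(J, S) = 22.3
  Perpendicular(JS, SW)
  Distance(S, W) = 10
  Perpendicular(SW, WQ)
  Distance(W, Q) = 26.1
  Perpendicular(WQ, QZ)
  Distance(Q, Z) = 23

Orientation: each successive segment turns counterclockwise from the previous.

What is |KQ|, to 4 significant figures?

13.87

The perpendicularity gives SW at right angles to JS, so SW runs at 74.20°; with |SW| = 10.0, W = (28.68, -33.56). SW is perpendicular to WQ, so WQ runs at 164.2°; with |WQ| = 26.1, Q = (3.568, -26.45). Then |KQ| = |Q − K| = 13.87.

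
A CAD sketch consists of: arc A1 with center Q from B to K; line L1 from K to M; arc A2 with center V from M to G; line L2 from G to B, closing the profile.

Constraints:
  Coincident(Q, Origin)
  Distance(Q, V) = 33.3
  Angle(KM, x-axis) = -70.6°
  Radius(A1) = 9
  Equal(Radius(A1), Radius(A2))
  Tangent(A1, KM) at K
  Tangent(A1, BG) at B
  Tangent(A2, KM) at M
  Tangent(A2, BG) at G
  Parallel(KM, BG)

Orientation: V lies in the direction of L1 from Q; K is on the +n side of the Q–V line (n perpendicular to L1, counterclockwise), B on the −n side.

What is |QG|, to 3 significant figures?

34.5

Tangency of A1 to both parallel lines with radius 9.0 puts K and B at Q ± 9.0·n: K = (8.49, 2.99), B = (-8.49, -2.99). Equal radii place M and G the same way about V: M = V + 9.0·n = (19.5, -28.4), G = V − 9.0·n = (2.57, -34.4). Then |QG| = |G − Q| = 34.5.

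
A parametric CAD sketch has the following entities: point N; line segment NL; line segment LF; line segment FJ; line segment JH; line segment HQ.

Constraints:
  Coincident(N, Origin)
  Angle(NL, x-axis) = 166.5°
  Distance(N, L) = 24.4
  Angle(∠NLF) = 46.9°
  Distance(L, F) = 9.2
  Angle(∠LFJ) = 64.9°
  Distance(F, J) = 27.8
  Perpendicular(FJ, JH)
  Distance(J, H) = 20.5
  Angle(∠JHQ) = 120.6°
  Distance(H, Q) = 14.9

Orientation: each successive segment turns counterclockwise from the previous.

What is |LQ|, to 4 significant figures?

22.65

N is at the origin; NL runs at 166.5° with length 24.4, so L = (-23.73, 5.696). ∠NLF = 46.9° gives LF at -60.40° from the x-axis; with |LF| = 9.2, F = (-19.18, -2.303). ∠LFJ = 64.9° gives FJ at 54.70° from the x-axis; with |FJ| = 27.8, J = (-3.117, 20.39). FJ ⟂ JH, so JH runs at 144.7°; with |JH| = 20.5, H = (-19.85, 32.23). ∠JHQ = 120.6° gives HQ at -155.9° from the x-axis; with |HQ| = 14.9, Q = (-33.45, 26.15). Then |LQ| = |Q − L| = 22.65.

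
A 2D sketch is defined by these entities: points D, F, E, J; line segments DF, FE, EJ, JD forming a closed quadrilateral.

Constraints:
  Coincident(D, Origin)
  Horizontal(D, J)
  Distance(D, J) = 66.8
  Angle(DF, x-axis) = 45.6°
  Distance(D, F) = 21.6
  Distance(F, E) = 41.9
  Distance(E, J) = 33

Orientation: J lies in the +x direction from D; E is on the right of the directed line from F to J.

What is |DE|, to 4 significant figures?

43.70

D is at the origin; DJ is horizontal with |DJ| = 66.8 and J in +x, so J = (66.8, 0). DF runs at 45.6° with |DF| = 21.6, so F = (15.11, 15.43). E is determined by |FE| = 41.9 and |EJ| = 33.0 together: it lies at the intersection of circle(F, 41.9) and circle(J, 33.0). With |FJ| = 53.94, the foot of the radical line on FJ is 33.15 from F and the perpendicular offset is √(41.9² − 33.15²) = 25.63. Taking the right-of-FJ solution: E = (39.55, -18.61).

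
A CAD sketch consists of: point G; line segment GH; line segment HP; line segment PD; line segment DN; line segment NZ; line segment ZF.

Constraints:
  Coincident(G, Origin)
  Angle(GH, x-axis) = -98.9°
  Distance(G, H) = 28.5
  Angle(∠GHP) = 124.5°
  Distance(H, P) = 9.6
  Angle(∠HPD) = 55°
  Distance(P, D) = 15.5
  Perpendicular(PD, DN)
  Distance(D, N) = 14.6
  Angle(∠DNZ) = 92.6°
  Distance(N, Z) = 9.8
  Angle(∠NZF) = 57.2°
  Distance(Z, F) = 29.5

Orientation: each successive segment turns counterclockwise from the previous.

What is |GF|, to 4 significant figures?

22.53

G is at the origin; GH runs at -98.9° with length 28.5, so H = (-4.409, -28.16). ∠GHP = 124.5° gives HP at -43.40° from the x-axis; with |HP| = 9.6, P = (2.566, -34.75). ∠HPD = 55.0° gives PD at 81.60° from the x-axis; with |PD| = 15.5, D = (4.830, -19.42). PD is perpendicular to DN, so DN runs at 171.6°; with |DN| = 14.6, N = (-9.613, -17.29). ∠DNZ = 92.6° gives NZ at -101.0° from the x-axis; with |NZ| = 9.8, Z = (-11.48, -26.91). ∠NZF = 57.2° gives ZF at 21.80° from the x-axis; with |ZF| = 29.5, F = (15.91, -15.95). Then |GF| = |F − G| = 22.53.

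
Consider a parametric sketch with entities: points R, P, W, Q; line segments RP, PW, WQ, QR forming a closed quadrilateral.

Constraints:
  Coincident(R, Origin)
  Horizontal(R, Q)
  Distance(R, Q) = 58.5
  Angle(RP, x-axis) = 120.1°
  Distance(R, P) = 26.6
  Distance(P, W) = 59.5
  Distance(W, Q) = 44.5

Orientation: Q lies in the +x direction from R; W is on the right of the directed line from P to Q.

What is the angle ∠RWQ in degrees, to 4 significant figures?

96.66°

Checks: |PW| = 59.50 ✓; |WQ| = 44.50 ✓.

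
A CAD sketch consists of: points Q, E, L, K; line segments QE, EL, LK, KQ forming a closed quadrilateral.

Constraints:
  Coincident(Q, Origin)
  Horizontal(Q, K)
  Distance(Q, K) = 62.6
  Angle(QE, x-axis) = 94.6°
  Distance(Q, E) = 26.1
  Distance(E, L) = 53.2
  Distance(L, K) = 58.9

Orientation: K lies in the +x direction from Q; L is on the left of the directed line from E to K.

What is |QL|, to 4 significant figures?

69.64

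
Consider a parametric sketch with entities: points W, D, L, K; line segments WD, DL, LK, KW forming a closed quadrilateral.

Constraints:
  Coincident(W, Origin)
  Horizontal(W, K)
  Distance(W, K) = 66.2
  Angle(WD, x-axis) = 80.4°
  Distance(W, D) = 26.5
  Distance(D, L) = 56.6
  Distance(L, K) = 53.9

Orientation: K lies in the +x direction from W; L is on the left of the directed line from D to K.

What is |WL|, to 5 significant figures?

75.706

Checks: |DL| = 56.60 ✓; |LK| = 53.90 ✓.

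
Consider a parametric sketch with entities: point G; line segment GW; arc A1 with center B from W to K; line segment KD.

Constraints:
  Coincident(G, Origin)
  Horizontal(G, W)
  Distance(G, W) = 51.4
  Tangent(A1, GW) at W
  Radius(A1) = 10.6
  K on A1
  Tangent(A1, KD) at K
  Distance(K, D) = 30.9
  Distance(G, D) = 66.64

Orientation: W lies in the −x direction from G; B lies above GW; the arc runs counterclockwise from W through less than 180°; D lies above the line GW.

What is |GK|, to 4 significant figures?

43.55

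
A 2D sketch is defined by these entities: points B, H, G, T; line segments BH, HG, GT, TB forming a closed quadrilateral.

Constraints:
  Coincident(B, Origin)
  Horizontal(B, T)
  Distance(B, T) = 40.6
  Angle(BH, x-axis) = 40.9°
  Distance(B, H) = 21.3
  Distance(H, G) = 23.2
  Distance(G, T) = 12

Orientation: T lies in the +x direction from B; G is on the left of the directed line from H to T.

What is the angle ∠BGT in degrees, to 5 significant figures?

79.739°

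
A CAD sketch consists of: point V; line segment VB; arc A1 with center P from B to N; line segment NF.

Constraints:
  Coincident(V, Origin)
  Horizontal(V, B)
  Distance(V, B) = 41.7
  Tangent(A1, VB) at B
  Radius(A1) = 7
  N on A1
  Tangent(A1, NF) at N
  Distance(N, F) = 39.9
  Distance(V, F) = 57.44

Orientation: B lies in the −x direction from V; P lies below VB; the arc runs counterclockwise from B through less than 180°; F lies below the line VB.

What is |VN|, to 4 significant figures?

49.15

Checks: |PN| = 7.000 ✓; ∠(PN, NF) = 90.00° ✓; |NF| = 39.90 ✓; |VF| = 57.44 ✓.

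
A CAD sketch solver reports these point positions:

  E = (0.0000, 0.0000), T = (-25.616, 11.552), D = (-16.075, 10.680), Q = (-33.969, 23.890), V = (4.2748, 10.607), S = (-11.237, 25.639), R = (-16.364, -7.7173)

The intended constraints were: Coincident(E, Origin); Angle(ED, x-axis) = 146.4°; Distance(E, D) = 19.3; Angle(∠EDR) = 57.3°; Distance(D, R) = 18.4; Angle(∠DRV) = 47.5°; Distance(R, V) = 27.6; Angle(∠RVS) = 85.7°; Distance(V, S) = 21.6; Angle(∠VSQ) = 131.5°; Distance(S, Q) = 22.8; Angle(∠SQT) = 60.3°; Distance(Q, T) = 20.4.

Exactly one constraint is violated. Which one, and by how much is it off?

Distance(Q, T) = 20.4 — off by 5.50.

E = (0.00, 0.00) ✓; ED at 146.4° ✓; |ED| = 19.30 ✓; ∠EDR = 57.30° ✓; |DR| = 18.40 ✓; ∠DRV = 47.50° ✓; |RV| = 27.60 ✓; ∠RVS = 85.70° ✓; |VS| = 21.60 ✓; ∠VSQ = 131.5° ✓; |SQ| = 22.80 ✓; ∠SQT = 60.30° ✓; |QT| = 14.90 ✗.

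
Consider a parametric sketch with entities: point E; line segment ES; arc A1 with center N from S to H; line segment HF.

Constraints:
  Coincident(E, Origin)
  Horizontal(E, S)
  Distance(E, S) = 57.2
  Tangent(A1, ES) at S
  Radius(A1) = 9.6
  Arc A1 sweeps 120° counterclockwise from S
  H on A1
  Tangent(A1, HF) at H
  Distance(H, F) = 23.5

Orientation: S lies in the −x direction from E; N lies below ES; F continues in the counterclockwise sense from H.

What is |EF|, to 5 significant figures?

64.017

On A1, S sits at bearing 90° from N; a 120° counterclockwise sweep puts H at bearing 210°, so H = N + 9.6·(cos 210°, sin 210°) = (-65.514, -14.400). Tangency of A1 to HF means the radius NH is perpendicular to HF, so HF runs along (−sin 210°, cos 210°); with |HF| = 23.5, F = (-53.764, -34.752). Then |EF| = |F − E| = 64.017.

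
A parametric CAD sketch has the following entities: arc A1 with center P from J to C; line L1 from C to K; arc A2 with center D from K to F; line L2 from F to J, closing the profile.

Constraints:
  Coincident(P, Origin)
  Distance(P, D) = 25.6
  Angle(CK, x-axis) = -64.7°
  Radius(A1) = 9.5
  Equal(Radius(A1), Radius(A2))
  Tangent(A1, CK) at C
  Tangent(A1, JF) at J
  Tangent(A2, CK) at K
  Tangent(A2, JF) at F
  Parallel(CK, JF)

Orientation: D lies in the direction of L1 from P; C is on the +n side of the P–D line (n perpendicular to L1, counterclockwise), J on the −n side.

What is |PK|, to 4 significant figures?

27.31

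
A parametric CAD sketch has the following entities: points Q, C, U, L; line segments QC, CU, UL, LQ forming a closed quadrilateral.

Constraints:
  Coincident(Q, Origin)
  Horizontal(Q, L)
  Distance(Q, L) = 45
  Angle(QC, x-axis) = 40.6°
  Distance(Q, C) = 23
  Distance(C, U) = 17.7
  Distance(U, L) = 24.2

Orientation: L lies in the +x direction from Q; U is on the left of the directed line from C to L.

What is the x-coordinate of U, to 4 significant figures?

33.91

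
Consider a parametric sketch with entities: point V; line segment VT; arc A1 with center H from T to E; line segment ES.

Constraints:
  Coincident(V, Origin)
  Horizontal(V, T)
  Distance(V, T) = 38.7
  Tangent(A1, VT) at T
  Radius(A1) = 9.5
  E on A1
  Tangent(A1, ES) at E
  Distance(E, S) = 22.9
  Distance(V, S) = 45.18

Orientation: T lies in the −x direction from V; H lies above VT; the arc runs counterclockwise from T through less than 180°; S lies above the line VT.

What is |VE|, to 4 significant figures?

30.94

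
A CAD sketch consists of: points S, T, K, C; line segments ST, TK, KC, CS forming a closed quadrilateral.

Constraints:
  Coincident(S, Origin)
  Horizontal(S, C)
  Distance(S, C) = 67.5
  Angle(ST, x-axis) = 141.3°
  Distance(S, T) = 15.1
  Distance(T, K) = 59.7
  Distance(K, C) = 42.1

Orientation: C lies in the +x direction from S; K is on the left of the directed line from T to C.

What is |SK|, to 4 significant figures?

54.52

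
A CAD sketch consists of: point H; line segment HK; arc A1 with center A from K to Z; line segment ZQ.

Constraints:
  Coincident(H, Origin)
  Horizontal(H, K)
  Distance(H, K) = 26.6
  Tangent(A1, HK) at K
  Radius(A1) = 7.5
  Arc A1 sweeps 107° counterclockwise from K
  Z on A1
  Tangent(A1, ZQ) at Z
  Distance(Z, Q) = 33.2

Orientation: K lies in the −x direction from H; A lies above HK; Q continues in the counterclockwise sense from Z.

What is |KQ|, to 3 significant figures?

41.5

H is at the origin; HK is horizontal with |HK| = 26.6 and K on the −x side, so K = (-26.6, 0.00). Tangency of A1 to HK means the radius AK is perpendicular to HK, so A = K + (0, 7.5) = (-26.6, 7.50). On A1, K sits at bearing -90° from A; a 107° counterclockwise sweep puts Z at bearing 17°, so Z = A + 7.5·(cos 17°, sin 17°) = (-19.4, 9.69). Since A1 is tangent to ZQ there, AZ ⟂ ZQ, so ZQ runs along (−sin 17°, cos 17°); with |ZQ| = 33.2, Q = (-29.1, 41.4). Then |KQ| = |Q − K| = 41.5.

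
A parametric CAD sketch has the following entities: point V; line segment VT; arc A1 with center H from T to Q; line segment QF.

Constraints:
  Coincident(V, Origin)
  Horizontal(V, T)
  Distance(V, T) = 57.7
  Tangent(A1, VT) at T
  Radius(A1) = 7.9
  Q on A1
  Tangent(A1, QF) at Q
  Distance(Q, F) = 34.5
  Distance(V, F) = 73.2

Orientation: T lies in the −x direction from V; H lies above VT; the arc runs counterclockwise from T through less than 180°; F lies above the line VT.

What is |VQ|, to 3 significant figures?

51.1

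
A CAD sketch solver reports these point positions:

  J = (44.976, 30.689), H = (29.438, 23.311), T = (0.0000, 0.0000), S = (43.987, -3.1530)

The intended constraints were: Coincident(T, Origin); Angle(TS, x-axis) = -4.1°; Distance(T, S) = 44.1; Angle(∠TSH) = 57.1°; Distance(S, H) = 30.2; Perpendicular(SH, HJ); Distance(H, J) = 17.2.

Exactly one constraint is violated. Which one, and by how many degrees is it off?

Perpendicular(SH, HJ) — off by 3.40°.

T = (0.00, 0.00) ✓; TS at -4.100° ✓; |TS| = 44.10 ✓; ∠TSH = 57.10° ✓; |SH| = 30.20 ✓; ∠(SH, HJ) = 93.40° ✗; |HJ| = 17.20 ✓.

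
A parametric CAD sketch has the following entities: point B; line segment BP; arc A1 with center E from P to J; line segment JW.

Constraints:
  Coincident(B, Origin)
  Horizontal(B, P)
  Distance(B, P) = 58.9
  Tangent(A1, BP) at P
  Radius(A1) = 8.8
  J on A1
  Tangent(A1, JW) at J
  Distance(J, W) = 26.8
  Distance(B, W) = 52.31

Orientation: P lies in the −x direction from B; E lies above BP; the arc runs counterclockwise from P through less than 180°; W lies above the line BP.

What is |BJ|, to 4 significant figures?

50.92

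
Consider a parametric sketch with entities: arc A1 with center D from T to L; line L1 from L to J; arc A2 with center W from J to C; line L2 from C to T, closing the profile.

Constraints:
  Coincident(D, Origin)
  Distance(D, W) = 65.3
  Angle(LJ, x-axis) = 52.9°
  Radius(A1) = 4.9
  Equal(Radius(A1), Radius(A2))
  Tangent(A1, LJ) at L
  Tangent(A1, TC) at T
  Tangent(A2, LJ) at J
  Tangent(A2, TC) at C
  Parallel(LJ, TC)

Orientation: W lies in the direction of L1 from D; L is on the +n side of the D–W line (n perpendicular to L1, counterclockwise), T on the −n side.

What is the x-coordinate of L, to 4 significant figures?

-3.908

D is at the origin and W lies 65.3 along u from D, so W = 65.3·u = (39.39, 52.08). Tangency of A1 to both parallel lines with radius 4.9 puts L and T at D ± 4.9·n: L = (-3.908, 2.956), T = (3.908, -2.956). So L.x = -3.908.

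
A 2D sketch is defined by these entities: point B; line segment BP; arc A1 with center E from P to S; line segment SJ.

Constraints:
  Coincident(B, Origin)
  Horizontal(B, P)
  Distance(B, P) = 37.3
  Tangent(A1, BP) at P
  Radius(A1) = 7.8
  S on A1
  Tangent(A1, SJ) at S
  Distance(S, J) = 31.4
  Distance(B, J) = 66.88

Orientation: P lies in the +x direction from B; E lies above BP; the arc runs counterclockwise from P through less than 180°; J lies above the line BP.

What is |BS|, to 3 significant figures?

44.4

B is at the origin; B and P share the same y with |BP| = 37.3 and P on the +x side, so P = (37.3, 0.00). The tangent condition forces EP to be normal to BP, so E = P + (0, 7.8) = (37.3, 7.80). Since ES ⟂ SJ (tangency), |EJ| = √(7.8² + 31.4²) = 32.4 regardless of where S sits on A1. So J lies on both circle(B, 66.88) and circle(E, 32.4); the above-BP intersection is J = (58.7, 32.1). S is the foot of the tangent from J: S = (44.2, 4.21).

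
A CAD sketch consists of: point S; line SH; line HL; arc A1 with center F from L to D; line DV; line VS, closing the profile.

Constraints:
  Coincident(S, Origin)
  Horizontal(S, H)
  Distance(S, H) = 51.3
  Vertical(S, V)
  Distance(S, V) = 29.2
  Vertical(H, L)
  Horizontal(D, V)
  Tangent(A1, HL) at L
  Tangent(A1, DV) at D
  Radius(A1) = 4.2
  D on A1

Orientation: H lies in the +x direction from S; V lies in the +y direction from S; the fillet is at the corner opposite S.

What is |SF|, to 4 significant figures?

53.32

S is at the origin; S and H share the same y with |SH| = 51.3 and H on the +x side, so H = (51.30, 0.000). SV is vertical with |SV| = 29.2 and V on the +y side, so V = (0.000, 29.20). The virtual corner opposite S is at (51.30, 29.20). Tangency of A1 to HL means the radius FL is perpendicular to HL and tangency of A1 to DV means the radius FD is perpendicular to DV, with radius 4.2, so the center F sits 4.2 in from both sides at F = (47.10, 25.00). Then |SF| = |F − S| = 53.32.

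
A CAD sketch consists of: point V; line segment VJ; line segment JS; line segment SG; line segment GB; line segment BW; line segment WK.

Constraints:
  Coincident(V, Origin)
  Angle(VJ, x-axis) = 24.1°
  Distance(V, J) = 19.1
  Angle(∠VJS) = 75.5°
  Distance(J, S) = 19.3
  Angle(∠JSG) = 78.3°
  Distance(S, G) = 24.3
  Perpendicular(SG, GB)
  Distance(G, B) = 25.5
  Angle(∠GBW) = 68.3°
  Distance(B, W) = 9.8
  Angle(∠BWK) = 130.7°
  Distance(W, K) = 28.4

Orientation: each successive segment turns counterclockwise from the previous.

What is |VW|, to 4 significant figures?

12.83

V is at the origin; VJ runs at 24.1° with length 19.1, so J = (17.44, 7.799). ∠VJS = 75.5° gives JS at 128.6° from the x-axis; with |JS| = 19.3, S = (5.394, 22.88). ∠JSG = 78.3° gives SG at -129.7° from the x-axis; with |SG| = 24.3, G = (-10.13, 4.186). The perpendicularity gives GB at right angles to SG, so GB runs at -39.70°; with |GB| = 25.5, B = (9.492, -12.10). ∠GBW = 68.3° gives BW at 72.00° from the x-axis; with |BW| = 9.8, W = (12.52, -2.782). Then |VW| = |W − V| = 12.83.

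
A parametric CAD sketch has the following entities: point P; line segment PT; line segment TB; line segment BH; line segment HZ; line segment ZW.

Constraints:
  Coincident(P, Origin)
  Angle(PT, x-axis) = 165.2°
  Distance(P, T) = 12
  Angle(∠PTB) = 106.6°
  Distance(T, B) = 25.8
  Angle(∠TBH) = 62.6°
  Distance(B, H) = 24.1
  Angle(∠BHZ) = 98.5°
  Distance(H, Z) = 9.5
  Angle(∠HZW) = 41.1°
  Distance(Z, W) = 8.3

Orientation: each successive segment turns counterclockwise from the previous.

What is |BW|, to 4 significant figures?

19.60

∠BHZ = 98.5° gives HZ at 77.50° from the x-axis; with |HZ| = 9.5, Z = (1.054, -11.36). ∠HZW = 41.1° gives ZW at -143.6° from the x-axis; with |ZW| = 8.3, W = (-5.627, -16.29). Then |BW| = |W − B| = 19.60.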